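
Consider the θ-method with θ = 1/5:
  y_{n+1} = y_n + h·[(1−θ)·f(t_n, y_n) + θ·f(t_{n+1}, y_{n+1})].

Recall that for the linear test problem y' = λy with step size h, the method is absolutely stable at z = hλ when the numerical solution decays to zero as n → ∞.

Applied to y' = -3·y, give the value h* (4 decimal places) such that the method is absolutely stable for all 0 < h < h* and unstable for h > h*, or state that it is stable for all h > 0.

(-3.3333,0); λ=-3 ⇒ h* = (10/3)/3 = 1.1111.

On y'=λy, z=hλ:
  y_{n+1} = y_n + z·[4/5·y_n + 1/5·y_{n+1}] ⇒ (1 − 1/5z)y_{n+1} = (1 + 4/5z)y_n
  R(z) = (1 + 4/5z)/(1 − 1/5z).

Need |R(x)|<1, x<0.
x=-1.27: |R|=0.0128
R=−1: 1+4/5x = −1+1/5x ⇒ -3/5x=2 ⇒ x=2/(-3/5)=-3.3333
Confirm numerically:
  x=-2.214: |R|=0.53452 <1
  x=-2.067: |R|=0.46243 <1
  x=-1.947: |R|=0.40132 <1
  x=-1.346: |R|=0.06051 <1
  x=-3.861: |R|=1.17865 >1
  x=-3.799: |R|=1.15877 >1
  x=-3.509: |R|=1.06193 >1
Interval (-3.3333, 0).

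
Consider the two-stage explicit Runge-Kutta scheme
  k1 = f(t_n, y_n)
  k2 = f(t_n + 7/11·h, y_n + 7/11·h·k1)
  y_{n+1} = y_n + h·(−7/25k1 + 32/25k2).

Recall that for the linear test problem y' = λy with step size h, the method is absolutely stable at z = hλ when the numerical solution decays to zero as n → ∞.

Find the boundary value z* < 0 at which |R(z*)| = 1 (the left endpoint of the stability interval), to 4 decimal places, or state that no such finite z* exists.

On y'=λy, z=hλ:
  k1=λy_n ⇒ h·k1=z·y_n;  k2=λ(1+7/11z)y_n ⇒ h·k2=z(1+7/11z)y_n
  y_{n+1}/y_n = 1 − 7/25z + 32/25z(1+7/11z) = 1 + z + 224/275z²
  ⇒ R(z) = 1 + z + 224/275z².

Need |R(x)|<1, x<0.
x=-0.4: |R|=0.7303
R=1: x+224/275x²=0 ⇒ x=−275/224=-1.2277; min R=1−1/(4·224/275)=0.6931>−1
Confirm numerically:
  x=-0.913: |R|=0.76598 <1
  x=-0.664: |R|=0.69513 <1
  x=-0.651: |R|=0.69421 <1
  x=-0.519: |R|=0.70041 <1
  x=-1.705: |R|=1.66290 >1
  x=-1.580: |R|=1.45343 >1
  x=-1.556: |R|=1.41613 >1
Interval (-1.2277, 0).

left endpoint -1.2277.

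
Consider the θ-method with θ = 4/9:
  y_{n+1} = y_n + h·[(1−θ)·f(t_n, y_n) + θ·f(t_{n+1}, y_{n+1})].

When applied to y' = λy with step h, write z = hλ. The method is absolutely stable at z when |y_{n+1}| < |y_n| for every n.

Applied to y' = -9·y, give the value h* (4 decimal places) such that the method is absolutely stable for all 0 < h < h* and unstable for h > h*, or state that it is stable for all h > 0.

(-18.0000,0); λ=-9 ⇒ h* = (18)/9 = 2.0000.

With y'=λy (z=hλ):
  y_{n+1} = y_n + z·[5/9·y_n + 4/9·y_{n+1}] ⇒ (1 − 4/9z)y_{n+1} = (1 + 5/9z)y_n
  ⇒ R(z) = (1 + 5/9z)/(1 − 4/9z).

Need |R(x)|<1, x<0.
x=-0.86: |R|=0.3778
R=−1: 1+5/9x = −1+4/9x ⇒ -1/9x=2 ⇒ x=2/(-1/9)=-18.0000
Confirm numerically:
  x=-14.486: |R|=0.94751 <1
  x=-8.262: |R|=0.76841 <1
  x=-8.116: |R|=0.76162 <1
  x=-18.542: |R|=1.00652 >1
  x=-18.163: |R|=1.00200 >1
So |R|<1 on (-18.0000, 0).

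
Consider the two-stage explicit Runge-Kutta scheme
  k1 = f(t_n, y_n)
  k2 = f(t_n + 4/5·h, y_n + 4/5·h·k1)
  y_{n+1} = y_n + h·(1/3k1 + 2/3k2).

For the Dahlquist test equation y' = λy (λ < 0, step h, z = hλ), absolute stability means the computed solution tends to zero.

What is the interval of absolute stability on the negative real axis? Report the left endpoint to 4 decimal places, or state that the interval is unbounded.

With y'=λy (z=hλ):
  k1=λy_n ⇒ h·k1=z·y_n;  k2=λ(1+4/5z)y_n ⇒ h·k2=z(1+4/5z)y_n
  y_{n+1}/y_n = 1 + 1/3z + 2/3z(1+4/5z) = 1 + z + 8/15z²
  Hence R(z) = 1 + z + 8/15z².

Boundary: |R(x)|=1, x<0.
x=-0.37: |R|=0.7030
R=1: x+8/15x²=0 ⇒ x=−15/8=-1.8750; min R=1−1/(4·8/15)=0.5312>−1
Confirm numerically:
  x=-1.810: |R|=0.93725 <1
  x=-1.188: |R|=0.56472 <1
  x=-1.069: |R|=0.54047 <1
  x=-2.309: |R|=1.53446 >1
  x=-2.224: |R|=1.41396 >1
  x=-2.049: |R|=1.19015 >1
So |R|<1 on (-1.8750, 0).

(-1.8750, 0).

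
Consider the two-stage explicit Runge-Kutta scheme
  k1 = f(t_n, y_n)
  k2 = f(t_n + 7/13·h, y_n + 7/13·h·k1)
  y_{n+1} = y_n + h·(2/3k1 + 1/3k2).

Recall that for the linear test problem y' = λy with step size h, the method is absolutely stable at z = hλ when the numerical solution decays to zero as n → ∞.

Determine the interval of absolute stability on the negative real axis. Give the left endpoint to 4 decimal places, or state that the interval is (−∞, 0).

With y'=λy (z=hλ):
  k1=λy_n ⇒ h·k1=z·y_n;  k2=λ(1+7/13z)y_n ⇒ h·k2=z(1+7/13z)y_n
  y_{n+1}/y_n = 1 + 2/3z + 1/3z(1+7/13z) = 1 + z + 7/39z²
  Hence R(z) = 1 + z + 7/39z².

Need |R(x)|<1, x<0.
x=-0.59: |R|=0.4725
R=1: x+7/39x²=0 ⇒ x=−39/7=-5.5714; min R=1−1/(4·7/39)=-0.3929>−1
Confirm numerically:
  x=-3.466: |R|=0.30979 <1
  x=-3.338: |R|=0.33811 <1
  x=-3.240: |R|=0.35582 <1
  x=-5.837: |R|=1.27823 >1
  x=-5.620: |R|=1.04899 >1
  x=-5.606: |R|=1.03479 >1
Interval (-5.5714, 0).

(-5.5714, 0).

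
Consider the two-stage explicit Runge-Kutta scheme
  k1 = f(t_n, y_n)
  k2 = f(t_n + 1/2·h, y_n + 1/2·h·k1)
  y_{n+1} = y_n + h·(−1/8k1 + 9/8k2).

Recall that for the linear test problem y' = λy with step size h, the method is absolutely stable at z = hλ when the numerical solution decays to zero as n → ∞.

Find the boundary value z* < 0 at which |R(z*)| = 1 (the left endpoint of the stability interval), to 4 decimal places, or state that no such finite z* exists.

left endpoint -1.7778.

With y'=λy (z=hλ):
  k1=λy_n ⇒ h·k1=z·y_n;  k2=λ(1+1/2z)y_n ⇒ h·k2=z(1+1/2z)y_n
  y_{n+1}/y_n = 1 − 1/8z + 9/8z(1+1/2z) = 1 + z + 9/16z²
  R(z) = 1 + z + 9/16z².

Boundary: |R(x)|=1, x<0.
x=-1.18: |R|=0.6032
R=1: x+9/16x²=0 ⇒ x=−16/9=-1.7778; min R=1−1/(4·9/16)=0.5556>−1
Confirm numerically:
  x=-1.460: |R|=0.73903 <1
  x=-1.319: |R|=0.65962 <1
  x=-1.289: |R|=0.64561 <1
  x=-1.062: |R|=0.57241 <1
  x=-2.219: |R|=1.55073 >1
  x=-1.889: |R|=1.11818 >1
  x=-1.878: |R|=1.10587 >1
So |R|<1 on (-1.7778, 0).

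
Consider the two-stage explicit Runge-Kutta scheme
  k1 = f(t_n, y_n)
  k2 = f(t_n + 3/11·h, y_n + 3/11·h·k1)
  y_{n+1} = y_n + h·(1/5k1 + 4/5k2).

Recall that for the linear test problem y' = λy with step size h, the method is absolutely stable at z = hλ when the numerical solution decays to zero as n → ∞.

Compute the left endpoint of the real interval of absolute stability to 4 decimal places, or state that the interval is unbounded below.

Test eqn y'=λy, z=hλ:
  k1=λy_n ⇒ h·k1=z·y_n;  k2=λ(1+3/11z)y_n ⇒ h·k2=z(1+3/11z)y_n
  y_{n+1}/y_n = 1 + 1/5z + 4/5z(1+3/11z) = 1 + z + 12/55z²
  ⇒ R(z) = 1 + z + 12/55z².

Need |R(x)|<1, x<0.
x=-0.33: |R|=0.6938
R=1: x+12/55x²=0 ⇒ x=−55/12=-4.5833; min R=1−1/(4·12/55)=-0.1458>−1
Confirm numerically:
  x=-2.484: |R|=0.13776 <1
  x=-2.441: |R|=0.14097 <1
  x=-1.889: |R|=0.11046 <1
  x=-4.983: |R|=1.43452 >1
  x=-4.981: |R|=1.43217 >1
So |R|<1 on (-4.5833, 0).

z* = -4.5833.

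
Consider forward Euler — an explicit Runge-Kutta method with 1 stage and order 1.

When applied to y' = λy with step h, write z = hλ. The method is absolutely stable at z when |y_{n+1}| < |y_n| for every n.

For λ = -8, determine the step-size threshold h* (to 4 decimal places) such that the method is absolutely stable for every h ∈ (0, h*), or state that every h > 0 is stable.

(-2.0000,0); λ=-8 ⇒ h* = 0.2500.

With y'=λy (z=hλ):
  order 1, 1-stage ⇒ R(z)=1+z
  (e.g. R(-1.8)=-0.80000, |R|=0.80000)

Boundary: |R(x)|=1, x<0.
x=-1.8: |R|=0.8000
|R(-0.83)|=0.1700 |R(-0.63)|=0.3700 |R(-0.52)|=0.4800
Bisect:
  x_lo=-2.7146 |R|=1.7146  x_hi=-0.2765 |R|=0.7235
  mid=-1.49551 |R|=0.49551 →hi
  mid=-2.10503 |R|=1.10503 →lo
  mid=-1.80027 |R|=0.80027 →hi
  mid=-1.95265 |R|=0.95265 →hi
  mid=-2.02884 |R|=1.02884 →lo
  mid=-1.99075 |R|=0.99075 →hi
  mid=-2.00979 |R|=1.00979 →lo
  ...
  [-2.00012,-1.99997] ⇒ x*=-2.0000
Interval (-2.0000, 0).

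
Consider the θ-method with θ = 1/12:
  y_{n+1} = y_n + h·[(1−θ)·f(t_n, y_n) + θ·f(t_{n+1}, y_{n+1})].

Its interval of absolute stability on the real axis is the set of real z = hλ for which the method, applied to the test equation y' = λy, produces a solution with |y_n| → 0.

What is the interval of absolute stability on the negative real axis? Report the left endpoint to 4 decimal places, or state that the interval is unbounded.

Test eqn y'=λy, z=hλ:
  y_{n+1} = y_n + z·[11/12·y_n + 1/12·y_{n+1}] ⇒ (1 − 1/12z)y_{n+1} = (1 + 11/12z)y_n
  Hence R(z) = (1 + 11/12z)/(1 − 1/12z).

Boundary: |R(x)|=1, x<0.
x=-0.35: |R|=0.6599
R=−1: 1+11/12x = −1+1/12x ⇒ -5/6x=2 ⇒ x=2/(-5/6)=-2.4000
Confirm numerically:
  x=-1.948: |R|=0.67594 <1
  x=-1.941: |R|=0.67076 <1
  x=-1.664: |R|=0.46136 <1
  x=-1.118: |R|=0.02272 <1
  x=-2.906: |R|=1.33946 >1
  x=-2.503: |R|=1.07102 >1
Stable set (-2.4000, 0).

z∈(-2.4000,0).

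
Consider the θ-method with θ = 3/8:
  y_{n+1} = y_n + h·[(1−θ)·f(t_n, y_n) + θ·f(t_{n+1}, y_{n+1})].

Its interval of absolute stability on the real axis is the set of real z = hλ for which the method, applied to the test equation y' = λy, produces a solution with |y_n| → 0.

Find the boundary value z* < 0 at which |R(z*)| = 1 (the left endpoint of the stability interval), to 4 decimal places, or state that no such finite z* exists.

z* = -8.0000.

On y'=λy, z=hλ:
  y_{n+1} = y_n + z·[5/8·y_n + 3/8·y_{n+1}] ⇒ (1 − 3/8z)y_{n+1} = (1 + 5/8z)y_n
  ⇒ R(z) = (1 + 5/8z)/(1 − 3/8z).

Need |R(x)|<1, x<0.
x=-0.58: |R|=0.5236
R=−1: 1+5/8x = −1+3/8x ⇒ -1/4x=2 ⇒ x=2/(-1/4)=-8.0000
Confirm numerically:
  x=-7.505: |R|=0.96756 <1
  x=-5.285: |R|=0.77237 <1
  x=-5.272: |R|=0.77091 <1
  x=-4.277: |R|=0.64255 <1
  x=-8.430: |R|=1.02583 >1
  x=-8.342: |R|=1.02071 >1
  x=-8.142: |R|=1.00876 >1
Interval (-8.0000, 0).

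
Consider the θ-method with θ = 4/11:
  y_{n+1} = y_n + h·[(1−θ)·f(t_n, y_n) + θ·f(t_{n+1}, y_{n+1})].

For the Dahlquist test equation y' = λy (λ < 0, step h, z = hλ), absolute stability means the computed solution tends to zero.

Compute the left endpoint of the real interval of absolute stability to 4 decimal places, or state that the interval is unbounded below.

With y'=λy (z=hλ):
  y_{n+1} = y_n + z·[7/11·y_n + 4/11·y_{n+1}] ⇒ (1 − 4/11z)y_{n+1} = (1 + 7/11z)y_n
  Hence R(z) = (1 + 7/11z)/(1 − 4/11z).

Solve |R(x)|<1 on ℝ⁻.
x=-0.38: |R|=0.6661
R=−1: 1+7/11x = −1+4/11x ⇒ -3/11x=2 ⇒ x=2/(-3/11)=-7.3333
Confirm numerically:
  x=-5.160: |R|=0.79393 <1
  x=-3.947: |R|=0.62076 <1
  x=-3.439: |R|=0.52807 <1
  x=-7.874: |R|=1.03817 >1
  x=-7.822: |R|=1.03467 >1
Stable set (-7.3333, 0).

left endpoint -7.3333.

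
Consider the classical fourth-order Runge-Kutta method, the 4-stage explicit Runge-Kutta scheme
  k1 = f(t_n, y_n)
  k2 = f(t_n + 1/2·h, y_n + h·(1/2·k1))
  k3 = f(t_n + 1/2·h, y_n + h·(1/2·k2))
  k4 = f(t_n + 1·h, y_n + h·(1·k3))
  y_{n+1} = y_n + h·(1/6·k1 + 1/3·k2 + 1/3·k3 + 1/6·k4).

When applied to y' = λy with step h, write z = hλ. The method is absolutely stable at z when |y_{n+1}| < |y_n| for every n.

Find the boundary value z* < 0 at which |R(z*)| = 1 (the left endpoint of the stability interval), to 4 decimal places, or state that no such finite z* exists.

z* = -2.7853.

With y'=λy (z=hλ):
  order 4, 4-stage ⇒ R(z)=1+z+z^2/2+z^3/6+z^4/24
  (e.g. R(-0.73)=0.48345, |R|=0.48345)

Boundary: |R(x)|=1, x<0.
x=-0.73: |R|=0.4834
|R(-1.64)|=0.2711 |R(-0.82)|=0.4431 |R(-0.76)|=0.4695
Bisect:
  x_lo=-3.4744 |R|=2.6429  x_hi=-0.2089 |R|=0.8115
  mid=-1.84163 |R|=0.29245 →hi
  mid=-2.65802 |R|=0.82447 →hi
  mid=-3.06622 |R|=1.51301 →lo
  mid=-2.86212 |R|=1.12215 →lo
  mid=-2.76007 |R|=0.96263 →hi
  mid=-2.81110 |R|=1.03960 →lo
  mid=-2.78558 |R|=1.00044 →lo
  mid=-2.77283 |R|=0.98137 →hi
  ...
  [-2.78538,-2.78519] ⇒ x*=-2.7853
Stable set (-2.7853, 0).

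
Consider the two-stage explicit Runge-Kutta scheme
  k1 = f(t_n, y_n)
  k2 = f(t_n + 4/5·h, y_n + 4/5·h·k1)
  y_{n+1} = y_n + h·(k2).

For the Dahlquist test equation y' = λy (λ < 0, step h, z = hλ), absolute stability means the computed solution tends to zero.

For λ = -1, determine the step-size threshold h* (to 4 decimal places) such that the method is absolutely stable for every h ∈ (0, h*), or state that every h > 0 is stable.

Set f=λy, z=hλ:
  k1=λy_n ⇒ h·k1=z·y_n;  k2=λ(1+4/5z)y_n ⇒ h·k2=z(1+4/5z)y_n
  y_{n+1}/y_n = 1 + z(1+4/5z) = 1 + z + 4/5z²
  Hence R(z) = 1 + z + 4/5z².

Solve |R(x)|<1 on ℝ⁻.
x=-0.78: |R|=0.7067
R=1: x+4/5x²=0 ⇒ x=−5/4=-1.2500; min R=1−1/(4·4/5)=0.6875>−1
Confirm numerically:
  x=-1.172: |R|=0.92687 <1
  x=-0.988: |R|=0.79292 <1
  x=-0.892: |R|=0.74453 <1
  x=-0.553: |R|=0.69165 <1
  x=-1.837: |R|=1.86266 >1
  x=-1.752: |R|=1.70360 >1
  x=-1.729: |R|=1.66255 >1
So |R|<1 on (-1.2500, 0).

(-1.2500,0); λ=-1 ⇒ h* = (5/4)/1 = 1.2500.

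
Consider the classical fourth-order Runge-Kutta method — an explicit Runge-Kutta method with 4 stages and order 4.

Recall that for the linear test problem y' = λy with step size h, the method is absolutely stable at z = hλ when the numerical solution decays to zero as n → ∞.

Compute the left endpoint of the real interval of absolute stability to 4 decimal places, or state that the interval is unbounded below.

With y'=λy (z=hλ):
  order 4, 4-stage ⇒ R(z)=1+z+z^2/2+z^3/6+z^4/24
  (e.g. R(-0.54)=0.58310, |R|=0.58310)

Find x<0 with |R(x)|<1.
x=-0.54: |R|=0.5831
|R(-3.14)|=1.6804 |R(-3.12)|=1.6336 |R(-1.51)|=0.2728
Bisect:
  x_lo=-3.5235 |R|=2.8155  x_hi=-0.1044 |R|=0.9008
  mid=-1.81397 |R|=0.28760 →hi
  mid=-2.66874 |R|=0.83803 →hi
  mid=-3.09612 |R|=1.57908 →lo
  mid=-2.88243 |R|=1.15660 →lo
  mid=-2.77558 |R|=0.98545 →hi
  mid=-2.82900 |R|=1.06793 →lo
  mid=-2.80229 |R|=1.02593 →lo
  mid=-2.78894 |R|=1.00551 →lo
  mid=-2.78226 |R|=0.99543 →hi
  mid=-2.78560 |R|=1.00046 →lo
  ...
  [-2.78539,-2.78518] ⇒ x*=-2.7853
Stable set (-2.7853, 0).

z* = -2.7853.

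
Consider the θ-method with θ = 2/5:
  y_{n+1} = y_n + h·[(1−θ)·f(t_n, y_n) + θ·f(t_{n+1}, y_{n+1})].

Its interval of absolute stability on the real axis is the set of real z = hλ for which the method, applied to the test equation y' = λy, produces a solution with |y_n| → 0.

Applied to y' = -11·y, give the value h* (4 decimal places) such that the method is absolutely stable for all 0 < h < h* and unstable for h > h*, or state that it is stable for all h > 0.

With y'=λy (z=hλ):
  y_{n+1} = y_n + z·[3/5·y_n + 2/5·y_{n+1}] ⇒ (1 − 2/5z)y_{n+1} = (1 + 3/5z)y_n
  Hence R(z) = (1 + 3/5z)/(1 − 2/5z).

Find x<0 with |R(x)|<1.
x=-1.05: |R|=0.2606
R=−1: 1+3/5x = −1+2/5x ⇒ -1/5x=2 ⇒ x=2/(-1/5)=-10.0000
Confirm numerically:
  x=-8.229: |R|=0.91747 <1
  x=-6.742: |R|=0.82374 <1
  x=-5.508: |R|=0.71953 <1
  x=-10.537: |R|=1.02060 >1
  x=-10.371: |R|=1.01441 >1
Interval (-10.0000, 0).

(-10.0000,0); λ=-11 ⇒ h* = (10)/11 = 0.9091.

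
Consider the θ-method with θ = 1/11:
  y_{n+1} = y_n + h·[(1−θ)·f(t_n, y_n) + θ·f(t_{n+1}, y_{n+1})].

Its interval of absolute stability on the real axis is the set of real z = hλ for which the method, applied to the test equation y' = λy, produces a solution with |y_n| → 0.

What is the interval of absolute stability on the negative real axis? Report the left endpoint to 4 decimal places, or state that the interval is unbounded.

Set f=λy, z=hλ:
  y_{n+1} = y_n + z·[10/11·y_n + 1/11·y_{n+1}] ⇒ (1 − 1/11z)y_{n+1} = (1 + 10/11z)y_n
  so R(z) = (1 + 10/11z)/(1 − 1/11z).

Find x<0 with |R(x)|<1.
x=-1.09: |R|=0.0083
R=−1: 1+10/11x = −1+1/11x ⇒ -9/11x=2 ⇒ x=2/(-9/11)=-2.4444
Confirm numerically:
  x=-1.830: |R|=0.56898 <1
  x=-1.246: |R|=0.11922 <1
  x=-0.980: |R|=0.10017 <1
  x=-2.853: |R|=1.26543 >1
  x=-2.643: |R|=1.13098 >1
  x=-2.481: |R|=1.02440 >1
Interval (-2.4444, 0).

(-2.4444, 0).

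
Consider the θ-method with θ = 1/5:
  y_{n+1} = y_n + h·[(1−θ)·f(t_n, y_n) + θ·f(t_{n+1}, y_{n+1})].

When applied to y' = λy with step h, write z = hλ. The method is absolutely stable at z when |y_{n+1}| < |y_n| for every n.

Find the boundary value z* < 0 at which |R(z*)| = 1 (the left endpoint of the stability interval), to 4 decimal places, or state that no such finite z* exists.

left endpoint -3.3333.

With y'=λy (z=hλ):
  y_{n+1} = y_n + z·[4/5·y_n + 1/5·y_{n+1}] ⇒ (1 − 1/5z)y_{n+1} = (1 + 4/5z)y_n
  Hence R(z) = (1 + 4/5z)/(1 − 1/5z).

Solve |R(x)|<1 on ℝ⁻.
x=-1.27: |R|=0.0128
R=−1: 1+4/5x = −1+1/5x ⇒ -3/5x=2 ⇒ x=2/(-3/5)=-3.3333
Confirm numerically:
  x=-2.602: |R|=0.71139 <1
  x=-2.512: |R|=0.67199 <1
  x=-1.696: |R|=0.26643 <1
  x=-1.527: |R|=0.16976 <1
  x=-3.650: |R|=1.10983 >1
  x=-3.612: |R|=1.09707 >1
Interval (-3.3333, 0).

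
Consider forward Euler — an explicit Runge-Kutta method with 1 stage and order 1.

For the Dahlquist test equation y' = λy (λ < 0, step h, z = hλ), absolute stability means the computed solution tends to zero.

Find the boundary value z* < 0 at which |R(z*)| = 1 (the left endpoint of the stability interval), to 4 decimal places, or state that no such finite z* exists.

On y'=λy, z=hλ:
  order 1, 1-stage ⇒ R(z)=1+z
  (e.g. R(-0.68)=0.32000, |R|=0.32000)

Boundary: |R(x)|=1, x<0.
x=-0.68: |R|=0.3200
|R(-2.26)|=1.2600 |R(-1.34)|=0.3400 |R(-1.09)|=0.0900
Bisect:
  x_lo=-2.7263 |R|=1.7263  x_hi=-0.3901 |R|=0.6099
  mid=-1.55821 |R|=0.55821 →hi
  mid=-2.14225 |R|=1.14225 →lo
  mid=-1.85023 |R|=0.85023 →hi
  mid=-1.99624 |R|=0.99624 →hi
  mid=-2.06924 |R|=1.06924 →lo
  mid=-2.03274 |R|=1.03274 →lo
  mid=-2.01449 |R|=1.01449 →lo
  ...
  [-2.00009,-1.99994] ⇒ x*=-2.0000
Stable set (-2.0000, 0).

left endpoint -2.0000.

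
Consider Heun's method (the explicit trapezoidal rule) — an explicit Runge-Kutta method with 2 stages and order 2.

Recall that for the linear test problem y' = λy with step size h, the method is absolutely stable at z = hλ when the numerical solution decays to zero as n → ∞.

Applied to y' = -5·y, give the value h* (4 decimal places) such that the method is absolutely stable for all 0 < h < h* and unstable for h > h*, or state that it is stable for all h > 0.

On y'=λy, z=hλ:
  order 2, 2-stage ⇒ R(z)=1+z+z^2/2
  (e.g. R(-1.32)=0.55120, |R|=0.55120)

Find x<0 with |R(x)|<1.
x=-1.32: |R|=0.5512
|R(-2.07)|=1.0724 |R(-1.59)|=0.6741 |R(-1.58)|=0.6682
Bisect:
  x_lo=-2.8061 |R|=2.1310  x_hi=-0.2613 |R|=0.7728
  mid=-1.53371 |R|=0.64243 →hi
  mid=-2.16990 |R|=1.18433 →lo
  mid=-1.85181 |R|=0.86279 →hi
  mid=-2.01085 |R|=1.01091 →lo
  mid=-1.93133 |R|=0.93369 →hi
  mid=-1.97109 |R|=0.97151 →hi
  mid=-1.99097 |R|=0.99101 →hi
  mid=-2.00091 |R|=1.00091 →lo
  ...
  [-2.00014,-1.99998] ⇒ x*=-2.0000
Stable set (-2.0000, 0).

(-2.0000,0); λ=-5 ⇒ h* = 0.4000.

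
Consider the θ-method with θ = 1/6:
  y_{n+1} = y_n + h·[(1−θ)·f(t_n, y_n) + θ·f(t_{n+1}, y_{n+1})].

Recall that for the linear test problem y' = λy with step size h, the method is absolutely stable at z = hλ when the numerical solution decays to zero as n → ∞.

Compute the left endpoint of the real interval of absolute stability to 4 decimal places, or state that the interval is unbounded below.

left endpoint -3.0000.

Test eqn y'=λy, z=hλ:
  y_{n+1} = y_n + z·[5/6·y_n + 1/6·y_{n+1}] ⇒ (1 − 1/6z)y_{n+1} = (1 + 5/6z)y_n
  Hence R(z) = (1 + 5/6z)/(1 − 1/6z).

Boundary: |R(x)|=1, x<0.
x=-0.75: |R|=0.3333
R=−1: 1+5/6x = −1+1/6x ⇒ -2/3x=2 ⇒ x=2/(-2/3)=-3.0000
Confirm numerically:
  x=-2.807: |R|=0.91234 <1
  x=-2.310: |R|=0.66787 <1
  x=-1.493: |R|=0.19552 <1
  x=-3.364: |R|=1.15549 >1
  x=-3.311: |R|=1.13361 >1
  x=-3.095: |R|=1.04178 >1
Stable set (-3.0000, 0).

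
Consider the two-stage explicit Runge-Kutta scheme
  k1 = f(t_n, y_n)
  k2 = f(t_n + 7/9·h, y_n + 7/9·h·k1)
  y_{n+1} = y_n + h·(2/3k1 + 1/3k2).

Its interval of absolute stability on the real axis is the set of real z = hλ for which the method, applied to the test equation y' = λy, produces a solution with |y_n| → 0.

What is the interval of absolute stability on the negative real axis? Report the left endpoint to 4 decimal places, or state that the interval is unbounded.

Set f=λy, z=hλ:
  k1=λy_n ⇒ h·k1=z·y_n;  k2=λ(1+7/9z)y_n ⇒ h·k2=z(1+7/9z)y_n
  y_{n+1}/y_n = 1 + 2/3z + 1/3z(1+7/9z) = 1 + z + 7/27z²
  ⇒ R(z) = 1 + z + 7/27z².

Solve |R(x)|<1 on ℝ⁻.
x=-1.13: |R|=0.2010
R=1: x+7/27x²=0 ⇒ x=−27/7=-3.8571; min R=1−1/(4·7/27)=0.0357>−1
Confirm numerically:
  x=-3.212: |R|=0.46276 <1
  x=-2.667: |R|=0.17708 <1
  x=-2.550: |R|=0.13583 <1
  x=-1.710: |R|=0.04810 <1
  x=-4.392: |R|=1.60902 >1
  x=-4.213: |R|=1.38869 >1
  x=-4.140: |R|=1.30360 >1
So |R|<1 on (-3.8571, 0).

(-3.8571, 0).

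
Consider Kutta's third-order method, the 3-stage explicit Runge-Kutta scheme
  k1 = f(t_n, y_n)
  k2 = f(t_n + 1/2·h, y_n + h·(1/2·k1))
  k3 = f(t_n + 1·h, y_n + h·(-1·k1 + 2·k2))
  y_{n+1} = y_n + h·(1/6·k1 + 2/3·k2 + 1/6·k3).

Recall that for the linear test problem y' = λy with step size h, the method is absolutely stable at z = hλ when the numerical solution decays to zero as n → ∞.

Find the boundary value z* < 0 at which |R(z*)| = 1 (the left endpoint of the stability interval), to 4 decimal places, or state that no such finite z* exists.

left endpoint -2.5127.

Set f=λy, z=hλ:
  order 3, 3-stage ⇒ R(z)=1+z+z^2/2+z^3/6
  (e.g. R(-0.58)=0.55568, |R|=0.55568)

Need |R(x)|<1, x<0.
x=-0.58: |R|=0.5557
|R(-2.74)|=1.4147 |R(-1.96)|=0.2941 |R(-0.77)|=0.4504
Bisect:
  x_lo=-2.8611 |R|=1.6715  x_hi=-0.2770 |R|=0.7579
  mid=-1.56901 |R|=0.01812 →hi
  mid=-2.21504 |R|=0.57315 →hi
  mid=-2.53806 |R|=1.04210 →lo
  mid=-2.37655 |R|=0.78968 →hi
  mid=-2.45730 |R|=0.91114 →hi
  mid=-2.49768 |R|=0.97540 →hi
  mid=-2.51787 |R|=1.00844 →lo
  ...
  [-2.51282,-2.51266] ⇒ x*=-2.5127
So |R|<1 on (-2.5127, 0).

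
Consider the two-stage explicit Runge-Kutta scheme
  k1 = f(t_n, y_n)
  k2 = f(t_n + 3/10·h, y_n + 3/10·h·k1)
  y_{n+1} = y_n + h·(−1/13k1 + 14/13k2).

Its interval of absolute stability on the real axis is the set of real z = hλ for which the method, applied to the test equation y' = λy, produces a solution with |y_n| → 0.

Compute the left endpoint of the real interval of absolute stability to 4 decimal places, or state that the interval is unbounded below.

z* = -3.0952.

Test eqn y'=λy, z=hλ:
  k1=λy_n ⇒ h·k1=z·y_n;  k2=λ(1+3/10z)y_n ⇒ h·k2=z(1+3/10z)y_n
  y_{n+1}/y_n = 1 − 1/13z + 14/13z(1+3/10z) = 1 + z + 21/65z²
  so R(z) = 1 + z + 21/65z².

Need |R(x)|<1, x<0.
x=-0.55: |R|=0.5477
R=1: x+21/65x²=0 ⇒ x=−65/21=-3.0952; min R=1−1/(4·21/65)=0.2262>−1
Confirm numerically:
  x=-2.971: |R|=0.88075 <1
  x=-1.425: |R|=0.23105 <1
  x=-1.275: |R|=0.25020 <1
  x=-3.648: |R|=1.65148 >1
  x=-3.502: |R|=1.46022 >1
  x=-3.134: |R|=1.03925 >1
So |R|<1 on (-3.0952, 0).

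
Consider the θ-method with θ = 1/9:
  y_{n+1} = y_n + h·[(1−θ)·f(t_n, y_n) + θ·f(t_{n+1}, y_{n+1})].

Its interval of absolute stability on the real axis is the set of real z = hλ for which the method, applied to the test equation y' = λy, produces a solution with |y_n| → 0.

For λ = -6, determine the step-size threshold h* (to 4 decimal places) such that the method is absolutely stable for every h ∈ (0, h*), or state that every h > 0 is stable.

On y'=λy, z=hλ:
  y_{n+1} = y_n + z·[8/9·y_n + 1/9·y_{n+1}] ⇒ (1 − 1/9z)y_{n+1} = (1 + 8/9z)y_n
  Hence R(z) = (1 + 8/9z)/(1 − 1/9z).

Find x<0 with |R(x)|<1.
x=-1.13: |R|=0.0039
R=−1: 1+8/9x = −1+1/9x ⇒ -7/9x=2 ⇒ x=2/(-7/9)=-2.5714
Confirm numerically:
  x=-2.360: |R|=0.86972 <1
  x=-2.164: |R|=0.74454 <1
  x=-1.872: |R|=0.54967 <1
  x=-1.761: |R|=0.47282 <1
  x=-2.972: |R|=1.23421 >1
  x=-2.947: |R|=1.22006 >1
  x=-2.820: |R|=1.14721 >1
Interval (-2.5714, 0).

(-2.5714,0); λ=-6 ⇒ h* = (18/7)/6 = 0.4286.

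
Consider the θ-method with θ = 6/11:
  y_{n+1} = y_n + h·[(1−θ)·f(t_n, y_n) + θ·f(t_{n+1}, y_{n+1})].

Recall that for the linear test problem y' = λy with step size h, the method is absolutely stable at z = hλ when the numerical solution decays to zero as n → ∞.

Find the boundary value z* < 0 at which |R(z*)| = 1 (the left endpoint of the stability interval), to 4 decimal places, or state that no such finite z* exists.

unbounded; (−∞, 0).

With y'=λy (z=hλ):
  y_{n+1} = y_n + z·[5/11·y_n + 6/11·y_{n+1}] ⇒ (1 − 6/11z)y_{n+1} = (1 + 5/11z)y_n
  R(z) = (1 + 5/11z)/(1 − 6/11z).

Solve |R(x)|<1 on ℝ⁻.
x=-1.6: |R|=0.1456
x=-2: |R|=0.0435
x=-10: |R|=0.5493
x=-100: |R|=0.8003
θ=6/11≥1/2 ⇒ |1+5/11x|<|1−6/11x| ∀x<0 ⇒ unbounded interval.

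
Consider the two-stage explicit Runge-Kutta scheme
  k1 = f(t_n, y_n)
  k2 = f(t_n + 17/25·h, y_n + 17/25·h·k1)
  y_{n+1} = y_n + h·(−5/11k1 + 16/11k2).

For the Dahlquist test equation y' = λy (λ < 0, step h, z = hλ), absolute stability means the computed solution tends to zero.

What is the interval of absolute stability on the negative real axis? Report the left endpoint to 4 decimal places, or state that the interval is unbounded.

Set f=λy, z=hλ:
  k1=λy_n ⇒ h·k1=z·y_n;  k2=λ(1+17/25z)y_n ⇒ h·k2=z(1+17/25z)y_n
  y_{n+1}/y_n = 1 − 5/11z + 16/11z(1+17/25z) = 1 + z + 272/275z²
  R(z) = 1 + z + 272/275z².

Find x<0 with |R(x)|<1.
x=-1.25: |R|=1.2955
R=1: x+272/275x²=0 ⇒ x=−275/272=-1.0110; min R=1−1/(4·272/275)=0.7472>−1
Confirm numerically:
  x=-0.962: |R|=0.95335 <1
  x=-0.846: |R|=0.86191 <1
  x=-0.718: |R|=0.79190 <1
  x=-0.469: |R|=0.74856 <1
  x=-1.308: |R|=1.38420 >1
  x=-1.157: |R|=1.16705 >1
So |R|<1 on (-1.0110, 0).

z∈(-1.0110,0).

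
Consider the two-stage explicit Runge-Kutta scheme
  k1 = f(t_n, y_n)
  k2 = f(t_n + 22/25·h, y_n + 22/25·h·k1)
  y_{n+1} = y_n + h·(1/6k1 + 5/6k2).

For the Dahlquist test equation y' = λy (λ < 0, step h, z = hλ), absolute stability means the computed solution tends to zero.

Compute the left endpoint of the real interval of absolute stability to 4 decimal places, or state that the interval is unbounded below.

left endpoint -1.3636.

Test eqn y'=λy, z=hλ:
  k1=λy_n ⇒ h·k1=z·y_n;  k2=λ(1+22/25z)y_n ⇒ h·k2=z(1+22/25z)y_n
  y_{n+1}/y_n = 1 + 1/6z + 5/6z(1+22/25z) = 1 + z + 11/15z²
  R(z) = 1 + z + 11/15z².

Need |R(x)|<1, x<0.
x=-0.8: |R|=0.6693
R=1: x+11/15x²=0 ⇒ x=−15/11=-1.3636; min R=1−1/(4·11/15)=0.6591>−1
Confirm numerically:
  x=-0.914: |R|=0.69862 <1
  x=-0.832: |R|=0.67563 <1
  x=-0.800: |R|=0.66933 <1
  x=-1.619: |R|=1.30318 >1
  x=-1.393: |R|=1.03000 >1
Stable set (-1.3636, 0).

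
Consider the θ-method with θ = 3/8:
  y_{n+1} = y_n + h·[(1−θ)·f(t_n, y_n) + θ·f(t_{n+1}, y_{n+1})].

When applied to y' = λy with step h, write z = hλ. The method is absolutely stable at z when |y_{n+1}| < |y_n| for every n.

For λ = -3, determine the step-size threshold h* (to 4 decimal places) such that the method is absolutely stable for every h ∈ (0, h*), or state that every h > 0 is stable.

Test eqn y'=λy, z=hλ:
  y_{n+1} = y_n + z·[5/8·y_n + 3/8·y_{n+1}] ⇒ (1 − 3/8z)y_{n+1} = (1 + 5/8z)y_n
  R(z) = (1 + 5/8z)/(1 − 3/8z).

Solve |R(x)|<1 on ℝ⁻.
x=-1.65: |R|=0.0193
R=−1: 1+5/8x = −1+3/8x ⇒ -1/4x=2 ⇒ x=2/(-1/4)=-8.0000
Confirm numerically:
  x=-7.758: |R|=0.98452 <1
  x=-7.561: |R|=0.97138 <1
  x=-4.710: |R|=0.70267 <1
  x=-8.341: |R|=1.02065 >1
  x=-8.285: |R|=1.01735 >1
  x=-8.256: |R|=1.01562 >1
So |R|<1 on (-8.0000, 0).

(-8.0000,0); λ=-3 ⇒ h* = (8)/3 = 2.6667.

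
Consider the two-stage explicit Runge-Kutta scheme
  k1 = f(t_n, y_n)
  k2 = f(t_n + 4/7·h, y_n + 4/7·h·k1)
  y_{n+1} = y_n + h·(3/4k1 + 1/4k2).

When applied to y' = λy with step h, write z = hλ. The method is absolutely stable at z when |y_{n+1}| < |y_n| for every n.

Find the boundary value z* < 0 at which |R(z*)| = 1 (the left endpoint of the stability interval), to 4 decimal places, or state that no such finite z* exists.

z* = -7.0000.

Set f=λy, z=hλ:
  k1=λy_n ⇒ h·k1=z·y_n;  k2=λ(1+4/7z)y_n ⇒ h·k2=z(1+4/7z)y_n
  y_{n+1}/y_n = 1 + 3/4z + 1/4z(1+4/7z) = 1 + z + 1/7z²
  Hence R(z) = 1 + z + 1/7z².

Need |R(x)|<1, x<0.
x=-0.59: |R|=0.4597
R=1: x+1/7x²=0 ⇒ x=−7=-7.0000; min R=1−1/(4·1/7)=-0.7500>−1
Confirm numerically:
  x=-5.996: |R|=0.14000 <1
  x=-4.301: |R|=0.65834 <1
  x=-3.614: |R|=0.74814 <1
  x=-3.457: |R|=0.74974 <1
  x=-7.565: |R|=1.61060 >1
  x=-7.524: |R|=1.56323 >1
Interval (-7.0000, 0).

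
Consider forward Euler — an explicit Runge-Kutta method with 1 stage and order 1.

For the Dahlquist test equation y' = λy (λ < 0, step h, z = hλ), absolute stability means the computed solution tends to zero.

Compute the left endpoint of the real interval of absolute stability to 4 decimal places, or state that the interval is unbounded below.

left endpoint -2.0000.

With y'=λy (z=hλ):
  order 1, 1-stage ⇒ R(z)=1+z
  (e.g. R(-1.37)=-0.37000, |R|=0.37000)

Boundary: |R(x)|=1, x<0.
x=-1.37: |R|=0.3700
|R(-1.92)|=0.9200 |R(-1.24)|=0.2400 |R(-0.77)|=0.2300
Bisect:
  x_lo=-2.7629 |R|=1.7629  x_hi=-0.2162 |R|=0.7838
  mid=-1.48956 |R|=0.48956 →hi
  mid=-2.12622 |R|=1.12622 →lo
  mid=-1.80789 |R|=0.80789 →hi
  mid=-1.96706 |R|=0.96706 →hi
  mid=-2.04664 |R|=1.04664 →lo
  mid=-2.00685 |R|=1.00685 →lo
  mid=-1.98695 |R|=0.98695 →hi
  ...
  [-2.00001,-1.99985] ⇒ x*=-2.0000
So |R|<1 on (-2.0000, 0).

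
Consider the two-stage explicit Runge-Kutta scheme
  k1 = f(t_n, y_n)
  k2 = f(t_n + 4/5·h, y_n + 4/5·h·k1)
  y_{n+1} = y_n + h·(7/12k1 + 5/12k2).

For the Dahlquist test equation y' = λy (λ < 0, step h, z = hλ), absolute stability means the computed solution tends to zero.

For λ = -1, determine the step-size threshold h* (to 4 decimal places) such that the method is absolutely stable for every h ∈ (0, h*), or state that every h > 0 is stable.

Set f=λy, z=hλ:
  k1=λy_n ⇒ h·k1=z·y_n;  k2=λ(1+4/5z)y_n ⇒ h·k2=z(1+4/5z)y_n
  y_{n+1}/y_n = 1 + 7/12z + 5/12z(1+4/5z) = 1 + z + 1/3z²
  Hence R(z) = 1 + z + 1/3z².

Solve |R(x)|<1 on ℝ⁻.
x=-1.49: |R|=0.2500
R=1: x+1/3x²=0 ⇒ x=−3=-3.0000; min R=1−1/(4·1/3)=0.2500>−1
Confirm numerically:
  x=-1.675: |R|=0.26021 <1
  x=-1.560: |R|=0.25120 <1
  x=-1.440: |R|=0.25120 <1
  x=-1.310: |R|=0.26203 <1
  x=-3.519: |R|=1.60879 >1
  x=-3.347: |R|=1.38714 >1
  x=-3.234: |R|=1.25225 >1
Stable set (-3.0000, 0).

(-3.0000,0); λ=-1 ⇒ h* = (3)/1 = 3.0000.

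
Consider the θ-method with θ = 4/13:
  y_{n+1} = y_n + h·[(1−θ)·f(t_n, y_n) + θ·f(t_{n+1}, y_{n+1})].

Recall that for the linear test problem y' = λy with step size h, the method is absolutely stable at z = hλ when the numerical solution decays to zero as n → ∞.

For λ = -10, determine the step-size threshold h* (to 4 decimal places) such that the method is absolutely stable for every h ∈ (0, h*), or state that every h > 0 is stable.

Test eqn y'=λy, z=hλ:
  y_{n+1} = y_n + z·[9/13·y_n + 4/13·y_{n+1}] ⇒ (1 − 4/13z)y_{n+1} = (1 + 9/13z)y_n
  R(z) = (1 + 9/13z)/(1 − 4/13z).

Boundary: |R(x)|=1, x<0.
x=-1.61: |R|=0.0766
R=−1: 1+9/13x = −1+4/13x ⇒ -5/13x=2 ⇒ x=2/(-5/13)=-5.2000
Confirm numerically:
  x=-4.927: |R|=0.95827 <1
  x=-4.841: |R|=0.94454 <1
  x=-3.136: |R|=0.59599 <1
  x=-3.115: |R|=0.59053 <1
  x=-5.762: |R|=1.07795 >1
  x=-5.672: |R|=1.06613 >1
Interval (-5.2000, 0).

(-5.2000,0); λ=-10 ⇒ h* = (26/5)/10 = 0.5200.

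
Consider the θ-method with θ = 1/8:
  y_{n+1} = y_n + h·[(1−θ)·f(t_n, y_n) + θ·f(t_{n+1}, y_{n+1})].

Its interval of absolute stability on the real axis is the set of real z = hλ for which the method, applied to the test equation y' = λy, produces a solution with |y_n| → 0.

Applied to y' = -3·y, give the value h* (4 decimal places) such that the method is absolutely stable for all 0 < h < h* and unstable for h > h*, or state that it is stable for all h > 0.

Set f=λy, z=hλ:
  y_{n+1} = y_n + z·[7/8·y_n + 1/8·y_{n+1}] ⇒ (1 − 1/8z)y_{n+1} = (1 + 7/8z)y_n
  so R(z) = (1 + 7/8z)/(1 − 1/8z).

Need |R(x)|<1, x<0.
x=-1.22: |R|=0.0586
R=−1: 1+7/8x = −1+1/8x ⇒ -3/4x=2 ⇒ x=2/(-3/4)=-2.6667
Confirm numerically:
  x=-2.585: |R|=0.95371 <1
  x=-2.353: |R|=0.81822 <1
  x=-1.511: |R|=0.27095 <1
  x=-1.404: |R|=0.19439 <1
  x=-3.128: |R|=1.24874 >1
  x=-3.126: |R|=1.24771 >1
  x=-3.053: |R|=1.20972 >1
Interval (-2.6667, 0).

(-2.6667,0); λ=-3 ⇒ h* = (8/3)/3 = 0.8889.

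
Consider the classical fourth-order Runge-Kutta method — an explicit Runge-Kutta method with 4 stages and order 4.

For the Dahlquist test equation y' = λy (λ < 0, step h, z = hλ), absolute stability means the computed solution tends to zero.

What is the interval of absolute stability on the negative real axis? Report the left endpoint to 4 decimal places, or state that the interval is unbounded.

z∈(-2.7853,0).

With y'=λy (z=hλ):
  order 4, 4-stage ⇒ R(z)=1+z+z^2/2+z^3/6+z^4/24
  (e.g. R(-1.1)=0.34417, |R|=0.34417)

Need |R(x)|<1, x<0.
x=-1.1: |R|=0.3442
|R(-2.46)|=0.6106 |R(-2.11)|=0.3763 |R(-1.61)|=0.2705
Bisect:
  x_lo=-3.0975 |R|=1.5821  x_hi=-0.2098 |R|=0.8108
  mid=-1.65363 |R|=0.27154 →hi
  mid=-2.37555 |R|=0.53869 →hi
  mid=-2.73651 |R|=0.92891 →hi
  mid=-2.91699 |R|=1.21741 →lo
  mid=-2.82675 |R|=1.06433 →lo
  mid=-2.78163 |R|=0.99449 →hi
  mid=-2.80419 |R|=1.02887 →lo
  mid=-2.79291 |R|=1.01155 →lo
  mid=-2.78727 |R|=1.00299 →lo
  ...
  [-2.78533,-2.78516] ⇒ x*=-2.7853
Stable set (-2.7853, 0).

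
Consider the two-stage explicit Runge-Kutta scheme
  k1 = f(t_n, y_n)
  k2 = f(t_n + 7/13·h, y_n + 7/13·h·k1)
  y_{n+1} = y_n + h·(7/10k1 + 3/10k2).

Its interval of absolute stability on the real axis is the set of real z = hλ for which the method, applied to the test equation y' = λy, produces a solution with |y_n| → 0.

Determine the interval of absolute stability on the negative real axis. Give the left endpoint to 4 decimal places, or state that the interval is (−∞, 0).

Test eqn y'=λy, z=hλ:
  k1=λy_n ⇒ h·k1=z·y_n;  k2=λ(1+7/13z)y_n ⇒ h·k2=z(1+7/13z)y_n
  y_{n+1}/y_n = 1 + 7/10z + 3/10z(1+7/13z) = 1 + z + 21/130z²
  Hence R(z) = 1 + z + 21/130z².

Solve |R(x)|<1 on ℝ⁻.
x=-1.47: |R|=0.1209
R=1: x+21/130x²=0 ⇒ x=−130/21=-6.1905; min R=1−1/(4·21/130)=-0.5476>−1
Confirm numerically:
  x=-5.324: |R|=0.25480 <1
  x=-3.592: |R|=0.50776 <1
  x=-3.590: |R|=0.50808 <1
  x=-6.719: |R|=1.57365 >1
  x=-6.571: |R|=1.40391 >1
So |R|<1 on (-6.1905, 0).

z∈(-6.1905,0).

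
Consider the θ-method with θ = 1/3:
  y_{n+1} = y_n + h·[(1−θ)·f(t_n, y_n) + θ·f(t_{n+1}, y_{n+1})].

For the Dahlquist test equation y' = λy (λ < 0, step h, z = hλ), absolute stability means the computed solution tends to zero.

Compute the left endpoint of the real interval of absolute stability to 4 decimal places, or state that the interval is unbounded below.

z* = -6.0000.

On y'=λy, z=hλ:
  y_{n+1} = y_n + z·[2/3·y_n + 1/3·y_{n+1}] ⇒ (1 − 1/3z)y_{n+1} = (1 + 2/3z)y_n
  so R(z) = (1 + 2/3z)/(1 − 1/3z).

Boundary: |R(x)|=1, x<0.
x=-1.1: |R|=0.1951
R=−1: 1+2/3x = −1+1/3x ⇒ -1/3x=2 ⇒ x=2/(-1/3)=-6.0000
Confirm numerically:
  x=-5.181: |R|=0.89989 <1
  x=-3.541: |R|=0.62406 <1
  x=-3.382: |R|=0.58978 <1
  x=-2.447: |R|=0.34771 <1
  x=-6.573: |R|=1.05986 >1
  x=-6.403: |R|=1.04286 >1
So |R|<1 on (-6.0000, 0).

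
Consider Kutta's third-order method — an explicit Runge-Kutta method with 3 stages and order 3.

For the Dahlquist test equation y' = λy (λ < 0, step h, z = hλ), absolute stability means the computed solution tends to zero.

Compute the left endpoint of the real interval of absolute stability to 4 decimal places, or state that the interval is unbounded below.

z* = -2.5127.

Test eqn y'=λy, z=hλ:
  order 3, 3-stage ⇒ R(z)=1+z+z^2/2+z^3/6
  (e.g. R(-1.79)=-0.14384, |R|=0.14384)

Boundary: |R(x)|=1, x<0.
x=-1.79: |R|=0.1438
|R(-1.65)|=0.0374 |R(-1.45)|=0.0931 |R(-0.89)|=0.3886
Bisect:
  x_lo=-2.8532 |R|=1.6541  x_hi=-0.1176 |R|=0.8891
  mid=-1.48541 |R|=0.07157 →hi
  mid=-2.16932 |R|=0.51780 →hi
  mid=-2.51127 |R|=0.99758 →hi
  mid=-2.68225 |R|=1.30125 →lo
  mid=-2.59676 |R|=1.14358 →lo
  mid=-2.55402 |R|=1.06916 →lo
  mid=-2.53265 |R|=1.03302 →lo
  ...
  [-2.51278,-2.51261] ⇒ x*=-2.5127
Interval (-2.5127, 0).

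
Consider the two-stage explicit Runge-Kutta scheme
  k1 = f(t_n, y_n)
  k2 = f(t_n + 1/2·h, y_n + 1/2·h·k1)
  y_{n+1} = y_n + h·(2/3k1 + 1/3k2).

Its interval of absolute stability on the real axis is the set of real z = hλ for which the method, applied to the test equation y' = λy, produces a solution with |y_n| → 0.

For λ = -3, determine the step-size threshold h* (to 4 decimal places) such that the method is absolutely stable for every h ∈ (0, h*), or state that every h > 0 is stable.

Set f=λy, z=hλ:
  k1=λy_n ⇒ h·k1=z·y_n;  k2=λ(1+1/2z)y_n ⇒ h·k2=z(1+1/2z)y_n
  y_{n+1}/y_n = 1 + 2/3z + 1/3z(1+1/2z) = 1 + z + 1/6z²
  R(z) = 1 + z + 1/6z².

Need |R(x)|<1, x<0.
x=-0.53: |R|=0.5168
R=1: x+1/6x²=0 ⇒ x=−6=-6.0000; min R=1−1/(4·1/6)=-0.5000>−1
Confirm numerically:
  x=-5.585: |R|=0.61370 <1
  x=-5.239: |R|=0.33552 <1
  x=-4.678: |R|=0.03072 <1
  x=-2.676: |R|=0.48250 <1
  x=-6.284: |R|=1.29744 >1
  x=-6.239: |R|=1.24852 >1
  x=-6.043: |R|=1.04331 >1
So |R|<1 on (-6.0000, 0).

(-6.0000,0); λ=-3 ⇒ h* = (6)/3 = 2.0000.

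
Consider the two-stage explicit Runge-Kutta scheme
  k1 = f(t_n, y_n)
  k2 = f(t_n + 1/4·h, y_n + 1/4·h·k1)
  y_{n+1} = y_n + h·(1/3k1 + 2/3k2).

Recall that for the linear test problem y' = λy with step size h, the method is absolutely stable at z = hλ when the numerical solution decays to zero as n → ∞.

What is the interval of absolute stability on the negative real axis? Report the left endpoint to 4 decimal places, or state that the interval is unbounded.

(-6.0000, 0).

On y'=λy, z=hλ:
  k1=λy_n ⇒ h·k1=z·y_n;  k2=λ(1+1/4z)y_n ⇒ h·k2=z(1+1/4z)y_n
  y_{n+1}/y_n = 1 + 1/3z + 2/3z(1+1/4z) = 1 + z + 1/6z²
  Hence R(z) = 1 + z + 1/6z².

Boundary: |R(x)|=1, x<0.
x=-1.07: |R|=0.1208
R=1: x+1/6x²=0 ⇒ x=−6=-6.0000; min R=1−1/(4·1/6)=-0.5000>−1
Confirm numerically:
  x=-5.519: |R|=0.55756 <1
  x=-5.487: |R|=0.53086 <1
  x=-3.503: |R|=0.45783 <1
  x=-3.332: |R|=0.48163 <1
  x=-6.579: |R|=1.63487 >1
  x=-6.380: |R|=1.40407 >1
  x=-6.270: |R|=1.28215 >1
So |R|<1 on (-6.0000, 0).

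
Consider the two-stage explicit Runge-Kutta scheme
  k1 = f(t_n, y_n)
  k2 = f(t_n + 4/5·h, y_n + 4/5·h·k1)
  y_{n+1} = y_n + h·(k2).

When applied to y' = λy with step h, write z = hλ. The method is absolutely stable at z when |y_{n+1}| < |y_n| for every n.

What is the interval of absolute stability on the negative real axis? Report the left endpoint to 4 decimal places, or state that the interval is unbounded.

On y'=λy, z=hλ:
  k1=λy_n ⇒ h·k1=z·y_n;  k2=λ(1+4/5z)y_n ⇒ h·k2=z(1+4/5z)y_n
  y_{n+1}/y_n = 1 + z(1+4/5z) = 1 + z + 4/5z²
  so R(z) = 1 + z + 4/5z².

Boundary: |R(x)|=1, x<0.
x=-0.64: |R|=0.6877
R=1: x+4/5x²=0 ⇒ x=−5/4=-1.2500; min R=1−1/(4·4/5)=0.6875>−1
Confirm numerically:
  x=-0.829: |R|=0.72079 <1
  x=-0.822: |R|=0.71855 <1
  x=-0.688: |R|=0.69068 <1
  x=-0.622: |R|=0.68751 <1
  x=-1.808: |R|=1.80709 >1
  x=-1.673: |R|=1.56614 >1
  x=-1.661: |R|=1.54614 >1
Interval (-1.2500, 0).

z∈(-1.2500,0).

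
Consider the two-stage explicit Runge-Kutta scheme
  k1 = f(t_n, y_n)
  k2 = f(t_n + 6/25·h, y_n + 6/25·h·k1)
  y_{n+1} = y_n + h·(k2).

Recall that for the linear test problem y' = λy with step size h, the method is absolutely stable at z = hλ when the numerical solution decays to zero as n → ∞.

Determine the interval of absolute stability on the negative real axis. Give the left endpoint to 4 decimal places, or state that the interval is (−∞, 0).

With y'=λy (z=hλ):
  k1=λy_n ⇒ h·k1=z·y_n;  k2=λ(1+6/25z)y_n ⇒ h·k2=z(1+6/25z)y_n
  y_{n+1}/y_n = 1 + z(1+6/25z) = 1 + z + 6/25z²
  R(z) = 1 + z + 6/25z².

Solve |R(x)|<1 on ℝ⁻.
x=-1.74: |R|=0.0134
R=1: x+6/25x²=0 ⇒ x=−25/6=-4.1667; min R=1−1/(4·6/25)=-0.0417>−1
Confirm numerically:
  x=-3.714: |R|=0.59651 <1
  x=-2.834: |R|=0.09357 <1
  x=-2.483: |R|=0.00333 <1
  x=-1.972: |R|=0.03869 <1
  x=-4.520: |R|=1.38330 >1
  x=-4.421: |R|=1.26986 >1
  x=-4.382: |R|=1.22646 >1
So |R|<1 on (-4.1667, 0).

z∈(-4.1667,0).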